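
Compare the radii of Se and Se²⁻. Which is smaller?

Se

Forming Se²⁻ adds 2 electrons to Se. More electron–electron repulsion in the same shell, with unchanged nuclear charge, lets the cloud expand.
An anion is larger than its parent atom: Se²⁻ > Se.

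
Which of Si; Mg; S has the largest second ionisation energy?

IE_2 is the cost of taking one more electron from the +1 cation: Si⁺ still has 3 valence electrons; Mg⁺ still has 1 valence electron; S⁺ still has 5 valence electrons.
All are still removing valence electrons, so compare the +1 ions as you would atoms: IE_2 generally rises across a period (higher Z_eff) and falls down a group (larger shell), subject to the usual subshell exceptions.
Valence configurations: Si⁺ [Ne]3s²3p¹, Mg⁺ [Ne]3s¹, S⁺ [Ne]3s²3p³.
Tabulated IE_2 (kJ/mol): Si 1577, Mg 1451, S 2252.
Overall IE_2 order: Mg < Si < S.

S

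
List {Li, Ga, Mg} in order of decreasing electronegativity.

Li is in period 2, group 1; Mg is in period 3, group 2; Ga is in period 4, group 13.
Electronegativity increases across a period and decreases down a group, tracking effective nuclear charge and atomic size.
These sit on a diagonal, where the across-period and down-group effects partly cancel.
Mg > Li: period and group pull opposite ways; the across-period shift dominates (1.31 vs 0.98).
Ga > Mg: the two effects oppose for this pair; the across-period effect wins (1.81 vs 1.31).
Tabulated electronegativity (Pauling): Li 0.98, Mg 1.31, Ga 1.81.
So from highest to lowest: Ga > Mg > Li.

Ga > Mg > Li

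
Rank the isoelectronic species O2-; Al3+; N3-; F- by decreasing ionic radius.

All of these have 10 electrons, so size is governed by nuclear charge alone: the more protons, the stronger the pull on the same electron cloud, and the smaller the ion.
Nuclear charges: Al3+ (Z=13), F- (Z=9), O2- (Z=8), N3- (Z=7).
Largest to smallest: N3- > O2- > F- > Al3+.

N3- > O2- > F- > Al3+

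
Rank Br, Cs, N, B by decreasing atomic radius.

B is in period 2, group 13; N is in period 2, group 15; Br is in period 4, group 17; Cs is in period 6, group 1.
Atomic radius shrinks across a period as nuclear charge pulls the same shell inward, and grows down a group as new shells are added.
These span different periods and groups, so the two trends combine.
B > N: both are in period 2; the period trend gives B the larger value.
Br > B: period and group pull opposite ways; the down-group shift dominates (114 vs 85 pm).
Cs > Br: both effects reinforce here, so Cs is clearly the larger of the two.
Approximate values (pm): B 85, N 71, Br 114, Cs 232.
So from largest to smallest: Cs > Br > B > N.

Cs > Br > B > N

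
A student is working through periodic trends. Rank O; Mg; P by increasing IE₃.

P < O < Mg

After 2 electrons have been removed, what remains? O²⁺ still has 4 valence electrons; Mg²⁺ is the bare [Ne] core; P²⁺ still has 3 valence electrons.
Core electrons are held far more tightly than valence electrons, so Mg tops the IE_3 order.
Valence configurations: O²⁺ [He]2s²2p², P²⁺ [Ne]3s²3p¹.
Approximate IE_3 values (kJ/mol): O 5300, Mg 7733, P 2914.
Overall IE_3 order: P < O < Mg.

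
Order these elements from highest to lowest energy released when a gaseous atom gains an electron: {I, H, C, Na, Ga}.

Adding an electron releases more energy for atoms nearer the top right (short of the noble gases).
Neither a single period nor a single group — weigh both effects.
Na > Ga: the two effects oppose for this pair; the down-group effect wins (53 vs 29 kJ/mol).
H > Na: they share group 1; the group trend gives H the larger value.
C > H: period and group pull opposite ways; the across-period shift dominates (122 vs 73 kJ/mol).
I > C: the two effects oppose for this pair; the across-period effect wins (295 vs 122 kJ/mol).
Tabulated electron affinity (kJ/mol): H 73, C 122, Na 53, Ga 29, I 295.
So from highest to lowest: I > C > H > Na > Ga.

I, C, H, Na, Ga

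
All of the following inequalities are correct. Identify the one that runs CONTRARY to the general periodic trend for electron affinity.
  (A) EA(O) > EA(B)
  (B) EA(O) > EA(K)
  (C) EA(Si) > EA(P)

(C)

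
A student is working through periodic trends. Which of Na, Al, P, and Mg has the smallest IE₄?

P

Consider each +3 ion: Na³⁺ is already 2 electrons into the core; Al³⁺ is the bare [Ne] core; P³⁺ still has 2 valence electrons; Mg³⁺ is already 1 electron into the core.
Breaking into a closed-shell core is much more expensive than removing a leftover valence electron — Na, Mg and Al have the largest IE_4 here.
Approximate IE_4 values (kJ/mol): Na 9543, Al 11577, P 4964, Mg 10543.
Putting it together, IE_4: P < Na < Mg < Al.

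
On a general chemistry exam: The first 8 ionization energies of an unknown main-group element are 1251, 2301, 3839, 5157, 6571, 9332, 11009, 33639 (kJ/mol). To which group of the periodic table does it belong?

Group 17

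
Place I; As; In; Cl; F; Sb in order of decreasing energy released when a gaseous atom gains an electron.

Cl > F > I > Sb > As > In

F is in period 2, group 17; Cl is in period 3, group 17; As is in period 4, group 15; In is in period 5, group 13; Sb is in period 5, group 15; I is in period 5, group 17.
EA tends to increase across a period and decrease down a group, though the pattern is less regular than for IE or radius.
Neither a single period nor a single group — weigh both effects.
As > In: both effects reinforce here, so As is clearly the higher of the two.
Sb > As: this pair runs against the simple trend — see the exception note.
I > Sb: I lies to the right of Sb in period 5, so the across-period effect alone puts I higher.
F > I: F sits above I in group 17, so the down-group effect alone puts F higher.
Cl > F: this pair runs against the simple trend — see the exception note.
Note the exception: Sb has a higher electron affinity than As, contrary to the simple trend — both are half-filled np³, but the pairing/repulsion penalty for the added electron shrinks as the p orbitals become larger and more diffuse down the group, and for Sb that outweighs the weaker nuclear attraction.
Note the exception: Cl has a higher electron affinity than F, contrary to the simple trend — F's small 2p subshell makes the incoming electron feel strong e⁻–e⁻ repulsion, so Cl actually releases more energy on gaining an electron.
For reference (kJ/mol): F 328, Cl 349, As 78, In 29, Sb 103, I 295.
So from highest to lowest: Cl > F > I > Sb > As > In.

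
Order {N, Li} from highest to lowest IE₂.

The second ionization energy removes an electron from the +1 ion. For each element: N⁺ still has 4 valence electrons; Li⁺ is the bare [He] core.
Pulling an electron out of a noble-gas core costs far more than removing a remaining valence electron, so Li sits at the high end of IE_2.
Approximate IE_2 values (kJ/mol): N 2856, Li 7298.
Overall IE_2 order: N < Li.

Li > N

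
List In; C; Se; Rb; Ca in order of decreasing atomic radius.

Rb, Ca, In, Se, C

Atomic radius shrinks across a period as nuclear charge pulls the same shell inward, and grows down a group as new shells are added.
These span different periods and groups, so the two trends combine.
Se > C: period and group pull opposite ways; the down-group shift dominates (116 vs 75 pm).
In > Se: relative to Se, both the across-period and down-group shifts push In's atomic radius up.
Ca > In: the two effects oppose for this pair; the across-period effect wins (171 vs 142 pm).
Rb > Ca: relative to Ca, both the across-period and down-group shifts push Rb's atomic radius up.
For reference (pm): C 75, Ca 171, Se 116, Rb 210, In 142.
So from largest to smallest: Rb > Ca > In > Se > C.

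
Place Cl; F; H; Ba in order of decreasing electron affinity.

Cl, F, H, Ba

H is in period 1, group 1; F is in period 2, group 17; Cl is in period 3, group 17; Ba is in period 6, group 2.
Electron affinity generally becomes more exothermic across a period toward the halogens and less exothermic down a group.
These span different periods and groups, so the two trends combine.
H > Ba: the two effects oppose for this pair; the down-group effect wins (73 vs 14 kJ/mol).
F > H: period and group pull opposite ways; the across-period shift dominates (328 vs 73 kJ/mol).
Cl > F: this pair runs against the simple trend — see the exception note.
Note the exception: Cl has a higher electron affinity than F, contrary to the simple trend — F's small 2p subshell makes the incoming electron feel strong e⁻–e⁻ repulsion, so Cl actually releases more energy on gaining an electron.
Tabulated electron affinity (kJ/mol): H 73, F 328, Cl 349, Ba 14.
So from highest to lowest: Cl > F > H > Ba.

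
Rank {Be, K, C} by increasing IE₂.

Be, C, K

Consider each +1 ion: Be⁺ still has 1 valence electron; K⁺ is the bare [Ar] core; C⁺ still has 3 valence electrons.
Breaking into a closed-shell core is much more expensive than removing a leftover valence electron — K has the largest IE_2 here.
Valence configurations: Be⁺ [He]2s¹, C⁺ [He]2s²2p¹.
Approximate IE_2 values (kJ/mol): Be 1757, K 3052, C 2353.
So the second ionization energies run Be < C < K.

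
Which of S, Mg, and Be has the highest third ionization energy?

Be

The third ionization energy removes an electron from the +2 ion. For each element: S²⁺ still has 4 valence electrons; Mg²⁺ is the bare [Ne] core; Be²⁺ is the bare [He] core.
Core electrons are held far more tightly than valence electrons, so Mg and Be top the IE_3 order.
Approximate IE_3 values (kJ/mol): S 3357, Mg 7733, Be 14849.
Hence IE_3: S < Mg < Be.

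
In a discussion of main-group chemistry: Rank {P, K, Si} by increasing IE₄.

Si < P < K

IE_4 is the cost of taking one more electron from the +3 cation: P³⁺ still has 2 valence electrons; K³⁺ is already 2 electrons into the core; Si³⁺ still has 1 valence electron.
Pulling an electron out of a noble-gas core costs far more than removing a remaining valence electron, so K sits at the high end of IE_4.
Valence configurations: P³⁺ [Ne]3s², Si³⁺ [Ne]3s¹.
The numbers (kJ/mol): P 4964, K 5877, Si 4356.
So the fourth ionization energies run Si < P < K.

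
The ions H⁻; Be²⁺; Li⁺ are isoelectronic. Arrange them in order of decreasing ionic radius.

H⁻, Li⁺, Be²⁺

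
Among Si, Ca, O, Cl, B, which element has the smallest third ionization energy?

Si

After 2 electrons have been removed, what remains? Si²⁺ still has 2 valence electrons; Ca²⁺ is the bare [Ar] core; O²⁺ still has 4 valence electrons; Cl²⁺ still has 5 valence electrons; B²⁺ still has 1 valence electron.
Usually core removal costs more than valence removal, but here the competition is close: a tightly held n=2 valence electron can cost more to remove than an n=3 core electron, so the actual values have to decide it.
Valence configurations: Si²⁺ [Ne]3s², O²⁺ [He]2s²2p², Cl²⁺ [Ne]3s²3p³, B²⁺ [He]2s¹.
Approximate IE_3 values (kJ/mol): Si 3232, Ca 4912, O 5300, Cl 3822, B 3660.
Hence IE_3: Si < B < Cl < Ca < O.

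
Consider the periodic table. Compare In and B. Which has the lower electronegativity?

B is in period 2, group 13; In is in period 5, group 13.
Smaller atoms with higher effective nuclear charge are more electronegative.
All are in group 13, so electronegativity increases up the group.
So In has the lower electronegativity (In < B).

In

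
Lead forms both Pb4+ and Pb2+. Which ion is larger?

Both ions have Z = 82 protons, but Pb4+ has lost more electrons, so its remaining electrons feel a larger effective nuclear charge per electron and are pulled in more tightly.
Higher positive charge → smaller ion, so Pb2+ > Pb4+.

Pb2+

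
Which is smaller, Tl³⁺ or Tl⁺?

Both ions have Z = 81 protons, but Tl³⁺ has lost more electrons, so its remaining electrons feel a larger effective nuclear charge per electron and are pulled in more tightly.
Higher positive charge → smaller ion, so Tl⁺ > Tl³⁺.

Tl³⁺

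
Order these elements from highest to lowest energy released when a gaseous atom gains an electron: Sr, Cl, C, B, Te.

Cl > Te > C > B > Sr

B is in period 2, group 13; C is in period 2, group 14; Cl is in period 3, group 17; Sr is in period 5, group 2; Te is in period 5, group 16.
Atoms with high Z_eff and room in the valence shell (especially the halogens) have the most exothermic electron affinities.
Neither a single period nor a single group — weigh both effects.
B > Sr: relative to Sr, both the across-period and down-group shifts push B's electron affinity up.
C > B: C lies to the right of B in period 2, so the across-period effect alone puts C higher.
Te > C: the two effects oppose for this pair; the across-period effect wins (190 vs 122 kJ/mol).
Cl > Te: both effects reinforce here, so Cl is clearly the higher of the two.
For reference (kJ/mol): B 27, C 122, Cl 349, Sr 5, Te 190.
So from highest to lowest: Cl > Te > C > B > Sr.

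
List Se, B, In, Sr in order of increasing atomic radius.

B is in period 2, group 13; Se is in period 4, group 16; Sr is in period 5, group 2; In is in period 5, group 13.
Across a period the added protons contract the valence shell; down a group each new principal shell makes the atom larger.
These span different periods and groups, so the two trends combine.
Se > B: period and group pull opposite ways; the down-group shift dominates (116 vs 85 pm).
In > Se: relative to Se, both the across-period and down-group shifts push In's atomic radius up.
Sr > In: both are in period 5; the period trend gives Sr the larger value.
Tabulated atomic radius (pm): B 85, Se 116, Sr 185, In 142.
So from smallest to largest: B < Se < In < Sr.

B, Se, In, Sr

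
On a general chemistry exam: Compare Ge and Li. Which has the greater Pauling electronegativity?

Ge

Atoms toward the upper right of the periodic table pull bonding electrons most strongly.
Here both period and group differ, so the two effects have to be weighed against each other.
Ge > Li: period and group pull opposite ways; the across-period shift dominates (2.01 vs 0.98).
Approximate values (Pauling): Li 0.98, Ge 2.01.
So Ge has the greater Pauling electronegativity (Ge > Li).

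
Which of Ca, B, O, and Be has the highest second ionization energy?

IE_2 is the cost of taking one more electron from the +1 cation: Ca⁺ still has 1 valence electron; B⁺ still has 2 valence electrons; O⁺ still has 5 valence electrons; Be⁺ still has 1 valence electron.
All are still removing valence electrons, so compare the +1 ions as you would atoms: IE_2 generally rises across a period (higher Z_eff) and falls down a group (larger shell), subject to the usual subshell exceptions.
Valence configurations: Ca⁺ [Ar]4s¹, B⁺ [He]2s², O⁺ [He]2s²2p³, Be⁺ [He]2s¹.
Approximate IE_2 values (kJ/mol): Ca 1145, B 2427, O 3388, Be 1757.
Putting it together, IE_2: Ca < Be < B < O.

O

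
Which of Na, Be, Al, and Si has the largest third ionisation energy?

Be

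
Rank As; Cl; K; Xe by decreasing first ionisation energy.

Cl, Xe, As, K

Removing the outermost electron gets harder across a period and easier down a group.
These span different periods and groups, so the two trends combine.
As > K: As lies to the right of K in period 4, so the across-period effect alone puts As higher.
Xe > As: period and group pull opposite ways; the across-period shift dominates (1170 vs 947 kJ/mol).
Cl > Xe: period and group pull opposite ways; the down-group shift dominates (1251 vs 1170 kJ/mol).
For reference (kJ/mol): Cl 1251, K 419, As 947, Xe 1170.
So from highest to lowest: Cl > Xe > As > K.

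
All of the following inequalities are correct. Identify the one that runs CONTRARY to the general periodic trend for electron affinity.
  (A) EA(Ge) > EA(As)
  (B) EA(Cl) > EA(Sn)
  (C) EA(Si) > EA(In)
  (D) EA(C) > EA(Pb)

The general trend: electron affinity increases across a period and decreases down a group.
(A) Ge (period 4, group 14) vs As (period 4, group 15): the stated order contradicts the simple trend.
(B) Cl (period 3, group 17) vs Sn (period 5, group 14): the stated order agrees with the simple trend.
(C) Si (period 3, group 14) vs In (period 5, group 13): the stated order agrees with the simple trend.
(D) C (period 2, group 14) vs Pb (period 6, group 14): the stated order agrees with the simple trend.
The exception is (A): adding an electron to As's half-filled 4p³ is unfavourable, so Ge (4p²) has the more exothermic EA.

(A)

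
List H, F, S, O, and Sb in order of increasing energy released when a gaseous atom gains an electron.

H < Sb < O < S < F

Electron affinity generally becomes more exothermic across a period toward the halogens and less exothermic down a group.
Here both period and group differ, so the two effects have to be weighed against each other.
Sb > H: the two effects oppose for this pair; the across-period effect wins (103 vs 73 kJ/mol).
O > Sb: relative to Sb, both the across-period and down-group shifts push O's electron affinity up.
S > O: this pair runs against the simple trend — see the exception note.
F > S: both effects reinforce here, so F is clearly the higher of the two.
Note the exception: S has a higher electron affinity than O, contrary to the simple trend — the compact 2p subshell of O repels the added electron more than S's larger 3p does.
For reference (kJ/mol): H 73, O 141, F 328, S 200, Sb 103.
So from lowest to highest: H < Sb < O < S < F.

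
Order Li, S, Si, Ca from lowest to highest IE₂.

Consider each +1 ion: Li⁺ is the bare [He] core; S⁺ still has 5 valence electrons; Si⁺ still has 3 valence electrons; Ca⁺ still has 1 valence electron.
Breaking into a closed-shell core is much more expensive than removing a leftover valence electron — Li has the largest IE_2 here.
Valence configurations: S⁺ [Ne]3s²3p³, Si⁺ [Ne]3s²3p¹, Ca⁺ [Ar]4s¹.
Tabulated IE_2 (kJ/mol): Li 7298, S 2252, Si 1577, Ca 1145.
So the second ionization energies run Ca < Si < S < Li.

Ca < Si < S < Li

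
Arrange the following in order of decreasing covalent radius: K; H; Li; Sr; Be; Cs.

Cs > K > Sr > Li > Be > H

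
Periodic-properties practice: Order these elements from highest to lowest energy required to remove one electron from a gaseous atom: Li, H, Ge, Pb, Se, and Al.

H is in period 1, group 1; Li is in period 2, group 1; Al is in period 3, group 13; Ge is in period 4, group 14; Se is in period 4, group 16; Pb is in period 6, group 14.
IE₁ increases left→right with effective nuclear charge and decreases top→bottom as the valence shell moves farther out.
Here both period and group differ, so the two effects have to be weighed against each other.
Al > Li: period and group pull opposite ways; the across-period shift dominates (578 vs 520 kJ/mol).
Pb > Al: the two effects oppose for this pair; the across-period effect wins (716 vs 578 kJ/mol).
Ge > Pb: Ge sits above Pb in group 14, so the down-group effect alone puts Ge higher.
Se > Ge: Se lies to the right of Ge in period 4, so the across-period effect alone puts Se higher.
H > Se: the two effects oppose for this pair; the down-group effect wins (1312 vs 941 kJ/mol).
Approximate values (kJ/mol): H 1312, Li 520, Al 578, Ge 762, Se 941, Pb 716.
So from highest to lowest: H > Se > Ge > Pb > Al > Li.

H, Se, Ge, Pb, Al, Li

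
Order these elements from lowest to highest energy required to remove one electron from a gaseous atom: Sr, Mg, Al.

Sr, Al, Mg

Mg is in period 3, group 2; Al is in period 3, group 13; Sr is in period 5, group 2.
Removing the outermost electron gets harder across a period and easier down a group.
These span different periods and groups, so the two trends combine.
Al > Sr: both effects reinforce here, so Al is clearly the higher of the two.
Mg > Al: this pair runs against the simple trend — see the exception note.
Note the exception: Mg has a higher first ionization energy than Al, contrary to the simple trend — Al's single 3p electron is easier to remove than one from Mg's filled 3s².
For reference (kJ/mol): Mg 738, Al 578, Sr 550.
So from lowest to highest: Sr < Al < Mg.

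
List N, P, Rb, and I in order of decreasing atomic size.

Rb, I, P, N

Moving right in a period, electrons are added to the same shell under a stronger nuclear pull, so atoms get smaller; moving down, a new shell is opened and atoms get larger.
Neither a single period nor a single group — weigh both effects.
P > N: they share group 15; the group trend gives P the larger value.
I > P: the two effects oppose for this pair; the down-group effect wins (133 vs 111 pm).
Rb > I: both are in period 5; the period trend gives Rb the larger value.
Approximate values (pm): N 71, P 111, Rb 210, I 133.
So from largest to smallest: Rb > I > P > N.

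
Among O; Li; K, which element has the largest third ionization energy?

The third ionization energy removes an electron from the +2 ion. For each element: O²⁺ still has 4 valence electrons; Li²⁺ is already 1 electron into the core; K²⁺ is already 1 electron into the core.
Usually core removal costs more than valence removal, but here the competition is close: a tightly held n=2 valence electron can cost more to remove than an n=3 core electron, so the actual values have to decide it.
The numbers (kJ/mol): O 5300, Li 11815, K 4420.
Overall IE_3 order: K < O < Li.

Li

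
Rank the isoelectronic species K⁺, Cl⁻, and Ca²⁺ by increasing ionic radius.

Ca²⁺, K⁺, Cl⁻

All of these have 18 electrons, so size is governed by nuclear charge alone: the more protons, the stronger the pull on the same electron cloud, and the smaller the ion.
Nuclear charges: Ca²⁺ (Z=20), K⁺ (Z=19), Cl⁻ (Z=17).
Smallest to largest: Ca²⁺ < K⁺ < Cl⁻.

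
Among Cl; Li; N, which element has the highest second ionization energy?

Li

IE_2 is the cost of taking one more electron from the +1 cation: Cl⁺ still has 6 valence electrons; Li⁺ is the bare [He] core; N⁺ still has 4 valence electrons.
Core electrons are held far more tightly than valence electrons, so Li tops the IE_2 order.
Valence configurations: Cl⁺ [Ne]3s²3p⁴, N⁺ [He]2s²2p².
The numbers (kJ/mol): Cl 2298, Li 7298, N 2856.
Overall IE_2 order: Cl < N < Li.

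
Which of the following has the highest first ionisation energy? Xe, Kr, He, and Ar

He

He is in period 1, group 18; Ar is in period 3, group 18; Kr is in period 4, group 18; Xe is in period 5, group 18.
Across a period the outer electron is held more tightly (higher IE₁); down a group it sits in a higher shell, more shielded, and comes off more easily.
All are in group 18, so first ionization energy increases up the group.
The highest first ionisation energy among these belongs to He.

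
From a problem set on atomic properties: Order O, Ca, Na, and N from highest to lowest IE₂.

Na, O, N, Ca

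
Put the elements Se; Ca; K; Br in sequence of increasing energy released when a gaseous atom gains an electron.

Ca < K < Se < Br

K is in period 4, group 1; Ca is in period 4, group 2; Se is in period 4, group 16; Br is in period 4, group 17.
Atoms with high Z_eff and room in the valence shell (especially the halogens) have the most exothermic electron affinities.
All lie in period 4; the across-period trend (electron affinity increases left to right) applies, with the exception below.
Note the exception: K has a higher electron affinity than Ca, contrary to the simple trend — adding an electron to Ca (ns²) has to open a new, higher-energy np subshell, which is unfavourable.
For reference (kJ/mol): K 48, Ca 2, Se 195, Br 325.
So from lowest to highest: Ca < K < Se < Br.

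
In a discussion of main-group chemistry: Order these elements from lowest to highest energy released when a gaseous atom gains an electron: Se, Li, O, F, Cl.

Li is in period 2, group 1; O is in period 2, group 16; F is in period 2, group 17; Cl is in period 3, group 17; Se is in period 4, group 16.
Atoms with high Z_eff and room in the valence shell (especially the halogens) have the most exothermic electron affinities.
Neither a single period nor a single group — weigh both effects.
O > Li: both are in period 2; the period trend gives O the larger value.
Se > O: this pair runs against the simple trend — see the exception note.
F > Se: both effects reinforce here, so F is clearly the higher of the two.
Cl > F: this pair runs against the simple trend — see the exception note.
Note the exception: Se has a higher electron affinity than O, contrary to the simple trend — O's compact 2p subshell gives strong electron–electron repulsion on the added electron.
Note the exception: Cl has a higher electron affinity than F, contrary to the simple trend — F's small 2p subshell makes the incoming electron feel strong e⁻–e⁻ repulsion, so Cl actually releases more energy on gaining an electron.
Tabulated electron affinity (kJ/mol): Li 60, O 141, F 328, Cl 349, Se 195.
So from lowest to highest: Li < O < Se < F < Cl.

Li < O < Se < F < Cl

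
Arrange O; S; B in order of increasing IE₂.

S < B < O

After 1 electron has been removed, what remains? O⁺ still has 5 valence electrons; S⁺ still has 5 valence electrons; B⁺ still has 2 valence electrons.
All are still removing valence electrons, so compare the +1 ions as you would atoms: IE_2 generally rises across a period (higher Z_eff) and falls down a group (larger shell), subject to the usual subshell exceptions.
Valence configurations: O⁺ [He]2s²2p³, S⁺ [Ne]3s²3p³, B⁺ [He]2s².
The numbers (kJ/mol): O 3388, S 2252, B 2427.
Hence IE_2: S < B < O.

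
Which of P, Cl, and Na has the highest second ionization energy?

Na

The second ionization energy removes an electron from the +1 ion. For each element: P⁺ still has 4 valence electrons; Cl⁺ still has 6 valence electrons; Na⁺ is the bare [Ne] core.
Core electrons are held far more tightly than valence electrons, so Na tops the IE_2 order.
Valence configurations: P⁺ [Ne]3s²3p², Cl⁺ [Ne]3s²3p⁴.
Approximate IE_2 values (kJ/mol): P 1907, Cl 2298, Na 4562.
Overall IE_2 order: P < Cl < Na.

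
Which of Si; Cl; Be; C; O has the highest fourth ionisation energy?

IE_4 is the cost of taking one more electron from the +3 cation: Si³⁺ still has 1 valence electron; Cl³⁺ still has 4 valence electrons; Be³⁺ is already 1 electron into the core; C³⁺ still has 1 valence electron; O³⁺ still has 3 valence electrons.
Core electrons are held far more tightly than valence electrons, so Be tops the IE_4 order.
Valence configurations: Si³⁺ [Ne]3s¹, Cl³⁺ [Ne]3s²3p², C³⁺ [He]2s¹, O³⁺ [He]2s²2p¹.
The numbers (kJ/mol): Si 4356, Cl 5159, Be 21007, C 6223, O 7469.
Putting it together, IE_4: Si < Cl < C < O < Be.

Be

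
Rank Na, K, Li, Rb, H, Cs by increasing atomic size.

H, Li, Na, K, Rb, Cs

H is in period 1, group 1; Li is in period 2, group 1; Na is in period 3, group 1; K is in period 4, group 1; Rb is in period 5, group 1; Cs is in period 6, group 1.
Across a period the added protons contract the valence shell; down a group each new principal shell makes the atom larger.
All are in group 1, so atomic radius increases down the group.
So from smallest to largest: H < Li < Na < K < Rb < Cs.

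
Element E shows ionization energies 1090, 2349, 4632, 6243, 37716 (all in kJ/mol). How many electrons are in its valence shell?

Look for the largest jump between consecutive ionization energies: IE5/IE4 ≈ 6.0, far larger than any earlier ratio.
That jump marks the point where a core electron is being removed. So the atom has 4 valence electrons.

4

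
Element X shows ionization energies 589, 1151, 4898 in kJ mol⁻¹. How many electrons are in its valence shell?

Look for the largest jump between consecutive ionization energies: IE3/IE2 ≈ 4.3, far larger than any earlier ratio.
That jump marks the point where a core electron is being removed. So the atom has 2 valence electrons.

2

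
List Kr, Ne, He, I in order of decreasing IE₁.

He is in period 1, group 18; Ne is in period 2, group 18; Kr is in period 4, group 18; I is in period 5, group 17.
First ionization energy rises across a period (greater Z_eff holds electrons more tightly) and falls down a group (valence electrons are farther from the nucleus).
Neither a single period nor a single group — weigh both effects.
Kr > I: relative to I, both the across-period and down-group shifts push Kr's first ionization energy up.
Ne > Kr: Ne sits above Kr in group 18, so the down-group effect alone puts Ne higher.
He > Ne: He sits above Ne in group 18, so the down-group effect alone puts He higher.
For reference (kJ/mol): He 2372, Ne 2081, Kr 1351, I 1008.
So from highest to lowest: He > Ne > Kr > I.

He > Ne > Kr > I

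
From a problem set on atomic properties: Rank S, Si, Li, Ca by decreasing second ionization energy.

After 1 electron has been removed, what remains? S⁺ still has 5 valence electrons; Si⁺ still has 3 valence electrons; Li⁺ is the bare [He] core; Ca⁺ still has 1 valence electron.
Pulling an electron out of a noble-gas core costs far more than removing a remaining valence electron, so Li sits at the high end of IE_2.
Valence configurations: S⁺ [Ne]3s²3p³, Si⁺ [Ne]3s²3p¹, Ca⁺ [Ar]4s¹.
Tabulated IE_2 (kJ/mol): S 2252, Si 1577, Li 7298, Ca 1145.
Hence IE_2: Ca < Si < S < Li.

Li > S > Si > Ca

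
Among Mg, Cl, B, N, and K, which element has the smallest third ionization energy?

B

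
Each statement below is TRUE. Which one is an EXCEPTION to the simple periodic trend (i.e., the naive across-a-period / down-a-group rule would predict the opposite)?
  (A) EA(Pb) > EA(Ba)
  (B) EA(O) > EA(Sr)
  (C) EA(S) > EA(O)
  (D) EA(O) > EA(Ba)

(C)

The general trend: electron affinity increases across a period and decreases down a group.
(A) Pb (period 6, group 14) vs Ba (period 6, group 2): the stated order agrees with the simple trend.
(B) O (period 2, group 16) vs Sr (period 5, group 2): the stated order agrees with the simple trend.
(C) S (period 3, group 16) vs O (period 2, group 16): the stated order contradicts the simple trend.
(D) O (period 2, group 16) vs Ba (period 6, group 2): the stated order agrees with the simple trend.
The exception is (C): the compact 2p subshell of O repels the added electron more than S's larger 3p does.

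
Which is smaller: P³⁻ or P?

Forming P³⁻ adds 3 electrons to P. More electron–electron repulsion in the same shell, with unchanged nuclear charge, lets the cloud expand.
An anion is larger than its parent atom: P³⁻ > P.

P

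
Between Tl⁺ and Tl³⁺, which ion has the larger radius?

Both ions have Z = 81 protons, but Tl³⁺ has lost more electrons, so its remaining electrons feel a larger effective nuclear charge per electron and are pulled in more tightly.
Higher positive charge → smaller ion, so Tl⁺ > Tl³⁺.

Tl⁺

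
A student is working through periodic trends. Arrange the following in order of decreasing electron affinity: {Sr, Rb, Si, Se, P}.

Se > Si > P > Rb > Sr

Electron affinity generally becomes more exothermic across a period toward the halogens and less exothermic down a group.
Neither a single period nor a single group — weigh both effects.
Rb > Sr: this pair runs against the simple trend — see the exception note.
P > Rb: both effects reinforce here, so P is clearly the higher of the two.
Si > P: this pair runs against the simple trend — see the exception note.
Se > Si: period and group pull opposite ways; the across-period shift dominates (195 vs 134 kJ/mol).
Note the exception: Rb has a higher electron affinity than Sr, contrary to the simple trend — adding an electron to Sr (ns²) has to open a new, higher-energy np subshell, which is unfavourable.
Note the exception: Si has a higher electron affinity than P, contrary to the simple trend — adding an electron to P's half-filled 3p³ is unfavourable, so Si (3p²) has the more exothermic EA.
For reference (kJ/mol): Si 134, P 72, Se 195, Rb 47, Sr 5.
So from highest to lowest: Se > Si > P > Rb > Sr.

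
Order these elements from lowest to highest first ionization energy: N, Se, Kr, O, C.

Removing the outermost electron gets harder across a period and easier down a group.
These span different periods and groups, so the two trends combine.
C > Se: the two effects oppose for this pair; the down-group effect wins (1086 vs 941 kJ/mol).
O > C: O lies to the right of C in period 2, so the across-period effect alone puts O higher.
Kr > O: the two effects oppose for this pair; the across-period effect wins (1351 vs 1314 kJ/mol).
N > Kr: the two effects oppose for this pair; the down-group effect wins (1402 vs 1351 kJ/mol).
Note the exception: N has a higher first ionization energy than O, contrary to the simple trend — pairing an electron in O's 2p⁴ costs repulsion energy, so O ionizes more easily than half-filled N (2p³).
Tabulated first ionization energy (kJ/mol): C 1086, N 1402, O 1314, Se 941, Kr 1351.
So from lowest to highest: Se < C < O < Kr < N.

Se < C < O < Kr < N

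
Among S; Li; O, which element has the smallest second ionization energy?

S

The second ionization energy removes an electron from the +1 ion. For each element: S⁺ still has 5 valence electrons; Li⁺ is the bare [He] core; O⁺ still has 5 valence electrons.
Pulling an electron out of a noble-gas core costs far more than removing a remaining valence electron, so Li sits at the high end of IE_2.
Valence configurations: S⁺ [Ne]3s²3p³, O⁺ [He]2s²2p³.
The numbers (kJ/mol): S 2252, Li 7298, O 3388.
Overall IE_2 order: S < O < Li.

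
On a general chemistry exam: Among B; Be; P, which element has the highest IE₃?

The third ionization energy removes an electron from the +2 ion. For each element: B²⁺ still has 1 valence electron; Be²⁺ is the bare [He] core; P²⁺ still has 3 valence electrons.
Breaking into a closed-shell core is much more expensive than removing a leftover valence electron — Be has the largest IE_3 here.
Valence configurations: B²⁺ [He]2s¹, P²⁺ [Ne]3s²3p¹.
Tabulated IE_3 (kJ/mol): B 3660, Be 14849, P 2914.
Overall IE_3 order: P < B < Be.

Be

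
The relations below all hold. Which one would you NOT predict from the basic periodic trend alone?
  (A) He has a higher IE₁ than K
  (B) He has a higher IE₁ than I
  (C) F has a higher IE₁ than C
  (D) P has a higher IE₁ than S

(D)

The general trend: IE₁ increases across a period and decreases down a group.
(A) He (period 1, group 18) vs K (period 4, group 1): the stated order agrees with the simple trend.
(B) He (period 1, group 18) vs I (period 5, group 17): the stated order agrees with the simple trend.
(C) F (period 2, group 17) vs C (period 2, group 14): the stated order agrees with the simple trend.
(D) P (period 3, group 15) vs S (period 3, group 16): the stated order contradicts the simple trend.
The exception is (D): S (3p⁴) ionizes more easily than half-filled P (3p³) because the paired 3p electron in S is pushed out by e⁻–e⁻ repulsion.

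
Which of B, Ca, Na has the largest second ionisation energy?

Na

The second ionization energy removes an electron from the +1 ion. For each element: B⁺ still has 2 valence electrons; Ca⁺ still has 1 valence electron; Na⁺ is the bare [Ne] core.
Pulling an electron out of a noble-gas core costs far more than removing a remaining valence electron, so Na sits at the high end of IE_2.
Valence configurations: B⁺ [He]2s², Ca⁺ [Ar]4s¹.
Tabulated IE_2 (kJ/mol): B 2427, Ca 1145, Na 4562.
So the second ionization energies run Ca < B < Na.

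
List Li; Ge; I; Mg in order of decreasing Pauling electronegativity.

I > Ge > Mg > Li

Atoms toward the upper right of the periodic table pull bonding electrons most strongly.
Neither a single period nor a single group — weigh both effects.
Mg > Li: period and group pull opposite ways; the across-period shift dominates (1.31 vs 0.98).
Ge > Mg: period and group pull opposite ways; the across-period shift dominates (2.01 vs 1.31).
I > Ge: the two effects oppose for this pair; the across-period effect wins (2.66 vs 2.01).
Tabulated electronegativity (Pauling): Li 0.98, Mg 1.31, Ge 2.01, I 2.66.
So from highest to lowest: I > Ge > Mg > Li.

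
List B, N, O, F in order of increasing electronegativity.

B < N < O < F

EN rises left→right (higher Z_eff, smaller atoms) and falls top→bottom (larger, more shielded atoms).
All lie in period 2, so electronegativity increases left to right.
So from lowest to highest: B < N < O < F.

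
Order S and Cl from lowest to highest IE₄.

S < Cl

IE_4 is the cost of taking one more electron from the +3 cation: S³⁺ still has 3 valence electrons; Cl³⁺ still has 4 valence electrons.
All are still removing valence electrons, so compare the +3 ions as you would atoms: IE_4 generally rises across a period (higher Z_eff) and falls down a group (larger shell), subject to the usual subshell exceptions.
Valence configurations: S³⁺ [Ne]3s²3p¹, Cl³⁺ [Ne]3s²3p².
The numbers (kJ/mol): S 4556, Cl 5159.
Hence IE_4: S < Cl.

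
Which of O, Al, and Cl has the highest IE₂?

O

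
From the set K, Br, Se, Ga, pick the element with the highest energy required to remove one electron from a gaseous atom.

K is in period 4, group 1; Ga is in period 4, group 13; Se is in period 4, group 16; Br is in period 4, group 17.
Across a period the outer electron is held more tightly (higher IE₁); down a group it sits in a higher shell, more shielded, and comes off more easily.
All lie in period 4, so first ionization energy increases left to right.
The highest energy required to remove one electron from a gaseous atom among these belongs to Br.

Br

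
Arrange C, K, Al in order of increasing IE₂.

Al < C < K

IE_2 is the cost of taking one more electron from the +1 cation: C⁺ still has 3 valence electrons; K⁺ is the bare [Ar] core; Al⁺ still has 2 valence electrons.
Core electrons are held far more tightly than valence electrons, so K tops the IE_2 order.
Valence configurations: C⁺ [He]2s²2p¹, Al⁺ [Ne]3s².
Tabulated IE_2 (kJ/mol): C 2353, K 3052, Al 1817.
Overall IE_2 order: Al < C < K.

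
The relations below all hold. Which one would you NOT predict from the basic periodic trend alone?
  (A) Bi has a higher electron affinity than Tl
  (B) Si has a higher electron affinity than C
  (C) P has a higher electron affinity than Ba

(B)

The general trend: electron affinity increases across a period and decreases down a group.
(A) Bi (period 6, group 15) vs Tl (period 6, group 13): the stated order agrees with the simple trend.
(B) Si (period 3, group 14) vs C (period 2, group 14): the stated order contradicts the simple trend.
(C) P (period 3, group 15) vs Ba (period 6, group 2): the stated order agrees with the simple trend.
The exception is (B): Si's larger, more diffuse 3p orbitals accept an added electron slightly more readily than C's compact 2p.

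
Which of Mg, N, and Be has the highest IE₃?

Be

Consider each +2 ion: Mg²⁺ is the bare [Ne] core; N²⁺ still has 3 valence electrons; Be²⁺ is the bare [He] core.
Pulling an electron out of a noble-gas core costs far more than removing a remaining valence electron, so Mg and Be sit at the high end of IE_3.
Approximate IE_3 values (kJ/mol): Mg 7733, N 4578, Be 14849.
Hence IE_3: N < Mg < Be.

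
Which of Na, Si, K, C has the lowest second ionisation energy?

Si

The second ionization energy removes an electron from the +1 ion. For each element: Na⁺ is the bare [Ne] core; Si⁺ still has 3 valence electrons; K⁺ is the bare [Ar] core; C⁺ still has 3 valence electrons.
Core electrons are held far more tightly than valence electrons, so K and Na top the IE_2 order.
Valence configurations: Si⁺ [Ne]3s²3p¹, C⁺ [He]2s²2p¹.
Tabulated IE_2 (kJ/mol): Na 4562, Si 1577, K 3052, C 2353.
So the second ionization energies run Si < C < K < Na.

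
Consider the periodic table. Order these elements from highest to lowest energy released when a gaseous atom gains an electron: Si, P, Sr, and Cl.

Cl, Si, P, Sr

Electron affinity generally becomes more exothermic across a period toward the halogens and less exothermic down a group.
Here both period and group differ, so the two effects have to be weighed against each other.
P > Sr: both effects reinforce here, so P is clearly the higher of the two.
Si > P: this pair runs against the simple trend — see the exception note.
Cl > Si: both are in period 3; the period trend gives Cl the larger value.
Note the exception: Si has a higher electron affinity than P, contrary to the simple trend — adding an electron to P's half-filled 3p³ is unfavourable, so Si (3p²) has the more exothermic EA.
For reference (kJ/mol): Si 134, P 72, Cl 349, Sr 5.
So from highest to lowest: Cl > Si > P > Sr.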